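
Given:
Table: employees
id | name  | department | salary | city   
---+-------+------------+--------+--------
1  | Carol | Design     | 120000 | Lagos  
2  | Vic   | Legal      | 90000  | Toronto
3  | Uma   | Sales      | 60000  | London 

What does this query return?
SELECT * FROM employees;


SELECT * returns all 3 rows with all columns

3 rows:
1, Carol, Design, 120000, Lagos
2, Vic, Legal, 90000, Toronto
3, Uma, Sales, 60000, London


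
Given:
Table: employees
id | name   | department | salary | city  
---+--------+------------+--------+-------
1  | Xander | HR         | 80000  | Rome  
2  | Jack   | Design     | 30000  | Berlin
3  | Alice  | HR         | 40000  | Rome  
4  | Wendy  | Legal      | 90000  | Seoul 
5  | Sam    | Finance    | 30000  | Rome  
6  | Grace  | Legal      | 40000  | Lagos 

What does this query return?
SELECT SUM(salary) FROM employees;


SUM(salary) = 80000 + 30000 + 40000 + 90000 + 30000 + 40000 = 310000

310000


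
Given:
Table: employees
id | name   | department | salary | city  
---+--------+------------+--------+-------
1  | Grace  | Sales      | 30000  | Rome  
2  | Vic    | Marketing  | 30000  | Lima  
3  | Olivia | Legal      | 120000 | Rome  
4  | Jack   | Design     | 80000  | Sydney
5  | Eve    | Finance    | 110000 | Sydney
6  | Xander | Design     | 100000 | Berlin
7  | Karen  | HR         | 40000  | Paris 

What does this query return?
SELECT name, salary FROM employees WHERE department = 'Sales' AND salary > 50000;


Filtering: department = 'Sales' AND salary > 50000
Matching: 0 rows

Empty result set (0 rows)


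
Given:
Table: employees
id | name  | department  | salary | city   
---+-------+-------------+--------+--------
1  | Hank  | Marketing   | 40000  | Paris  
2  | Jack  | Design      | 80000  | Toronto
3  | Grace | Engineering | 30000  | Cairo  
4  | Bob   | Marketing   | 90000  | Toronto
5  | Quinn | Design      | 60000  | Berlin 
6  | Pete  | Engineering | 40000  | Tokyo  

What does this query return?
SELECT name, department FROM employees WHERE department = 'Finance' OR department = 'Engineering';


Filtering: department = 'Finance' OR 'Engineering'
Matching: 2 rows

2 rows:
Grace, Engineering
Pete, Engineering


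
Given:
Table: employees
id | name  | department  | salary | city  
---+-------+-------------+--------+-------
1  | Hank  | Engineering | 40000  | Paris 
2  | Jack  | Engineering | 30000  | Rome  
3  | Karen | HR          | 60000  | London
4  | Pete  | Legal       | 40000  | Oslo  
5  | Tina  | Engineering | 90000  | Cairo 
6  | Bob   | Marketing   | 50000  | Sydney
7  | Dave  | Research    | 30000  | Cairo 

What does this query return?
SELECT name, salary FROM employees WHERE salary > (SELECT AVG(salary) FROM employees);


Subquery: AVG(salary) = 48571.43
Filtering: salary > 48571.43
  Karen (60000) -> MATCH
  Tina (90000) -> MATCH
  Bob (50000) -> MATCH


3 rows:
Karen, 60000
Tina, 90000
Bob, 50000


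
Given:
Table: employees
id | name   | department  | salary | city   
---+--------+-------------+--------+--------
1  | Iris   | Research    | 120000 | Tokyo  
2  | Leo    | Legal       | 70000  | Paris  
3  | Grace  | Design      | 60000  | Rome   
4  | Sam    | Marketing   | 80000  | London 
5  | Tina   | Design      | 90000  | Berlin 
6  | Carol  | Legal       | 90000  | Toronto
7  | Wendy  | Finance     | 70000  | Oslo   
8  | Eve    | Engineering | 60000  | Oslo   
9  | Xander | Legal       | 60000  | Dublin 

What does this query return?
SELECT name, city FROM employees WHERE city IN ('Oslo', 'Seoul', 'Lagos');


Filtering: city IN ('Oslo', 'Seoul', 'Lagos')
Matching: 2 rows

2 rows:
Wendy, Oslo
Eve, Oslo


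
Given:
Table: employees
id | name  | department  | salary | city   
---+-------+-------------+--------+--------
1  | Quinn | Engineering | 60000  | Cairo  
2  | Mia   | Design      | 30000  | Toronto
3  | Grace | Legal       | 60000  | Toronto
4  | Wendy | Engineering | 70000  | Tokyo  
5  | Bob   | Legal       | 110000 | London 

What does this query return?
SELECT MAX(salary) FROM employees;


Salaries: 60000, 30000, 60000, 70000, 110000
MAX = 110000

110000


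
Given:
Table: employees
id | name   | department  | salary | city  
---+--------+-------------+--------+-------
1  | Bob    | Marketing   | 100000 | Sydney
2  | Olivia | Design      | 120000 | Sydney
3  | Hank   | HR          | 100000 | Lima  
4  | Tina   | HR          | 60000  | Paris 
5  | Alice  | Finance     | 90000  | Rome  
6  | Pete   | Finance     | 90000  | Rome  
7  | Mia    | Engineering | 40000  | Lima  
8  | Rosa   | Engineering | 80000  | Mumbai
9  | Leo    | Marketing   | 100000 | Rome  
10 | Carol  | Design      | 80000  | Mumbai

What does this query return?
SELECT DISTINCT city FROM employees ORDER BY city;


All 'city' values (row order): Sydney, Sydney, Lima, Paris, Rome, Rome, Lima, Mumbai, Rome, Mumbai
Removing duplicates leaves 5 unique value(s).

5 values:
Lima
Mumbai
Paris
Rome
Sydney


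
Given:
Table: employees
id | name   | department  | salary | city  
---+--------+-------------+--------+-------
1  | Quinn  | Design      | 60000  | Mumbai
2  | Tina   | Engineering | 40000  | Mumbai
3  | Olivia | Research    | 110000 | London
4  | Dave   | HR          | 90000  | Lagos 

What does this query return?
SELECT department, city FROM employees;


Projecting columns: department, city

4 rows:
Design, Mumbai
Engineering, Mumbai
Research, London
HR, Lagos


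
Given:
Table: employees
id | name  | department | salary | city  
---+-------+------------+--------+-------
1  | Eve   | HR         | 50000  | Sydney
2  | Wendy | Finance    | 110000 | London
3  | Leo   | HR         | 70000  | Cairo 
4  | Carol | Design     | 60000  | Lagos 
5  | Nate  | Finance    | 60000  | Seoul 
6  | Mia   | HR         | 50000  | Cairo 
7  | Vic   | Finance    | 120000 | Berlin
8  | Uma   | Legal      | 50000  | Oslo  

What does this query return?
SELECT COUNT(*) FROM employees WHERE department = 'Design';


Counting rows where department = 'Design'
  Carol -> MATCH


1


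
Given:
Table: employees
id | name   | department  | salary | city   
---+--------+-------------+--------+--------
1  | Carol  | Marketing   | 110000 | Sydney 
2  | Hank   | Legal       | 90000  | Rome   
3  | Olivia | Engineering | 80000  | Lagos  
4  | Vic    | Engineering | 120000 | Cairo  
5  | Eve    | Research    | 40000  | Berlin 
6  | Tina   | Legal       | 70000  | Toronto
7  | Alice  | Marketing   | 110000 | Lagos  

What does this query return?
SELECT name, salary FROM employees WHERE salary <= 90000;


Filtering: salary <= 90000
Matching: 4 rows

4 rows:
Hank, 90000
Olivia, 80000
Eve, 40000
Tina, 70000


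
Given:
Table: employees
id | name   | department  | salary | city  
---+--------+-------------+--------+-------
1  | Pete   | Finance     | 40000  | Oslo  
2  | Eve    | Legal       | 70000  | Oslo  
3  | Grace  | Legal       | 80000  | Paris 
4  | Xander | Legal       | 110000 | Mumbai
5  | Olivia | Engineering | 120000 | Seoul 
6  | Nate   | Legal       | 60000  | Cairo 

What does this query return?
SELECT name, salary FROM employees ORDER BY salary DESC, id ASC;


Sorting by salary DESC, then id ASC for ties

6 rows:
Olivia, 120000
Xander, 110000
Grace, 80000
Eve, 70000
Nate, 60000
Pete, 40000


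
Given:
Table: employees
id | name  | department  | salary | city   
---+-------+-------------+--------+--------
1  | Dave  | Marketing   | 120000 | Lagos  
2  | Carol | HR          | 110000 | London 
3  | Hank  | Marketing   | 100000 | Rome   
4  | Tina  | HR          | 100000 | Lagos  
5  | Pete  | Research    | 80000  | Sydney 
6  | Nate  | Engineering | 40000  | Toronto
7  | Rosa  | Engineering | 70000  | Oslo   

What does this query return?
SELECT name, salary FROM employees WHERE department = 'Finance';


Filtering: department = 'Finance'
Matching rows: 0

Empty result set (0 rows)


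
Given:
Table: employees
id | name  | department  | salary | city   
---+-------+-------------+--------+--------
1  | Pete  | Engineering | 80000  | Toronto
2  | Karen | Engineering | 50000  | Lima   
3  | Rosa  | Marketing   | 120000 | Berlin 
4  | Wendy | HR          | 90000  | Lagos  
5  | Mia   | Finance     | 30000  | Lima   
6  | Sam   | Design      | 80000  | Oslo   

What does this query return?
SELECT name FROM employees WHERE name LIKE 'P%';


LIKE 'P%' matches names starting with 'P'
Matching: 1

1 rows:
Pete


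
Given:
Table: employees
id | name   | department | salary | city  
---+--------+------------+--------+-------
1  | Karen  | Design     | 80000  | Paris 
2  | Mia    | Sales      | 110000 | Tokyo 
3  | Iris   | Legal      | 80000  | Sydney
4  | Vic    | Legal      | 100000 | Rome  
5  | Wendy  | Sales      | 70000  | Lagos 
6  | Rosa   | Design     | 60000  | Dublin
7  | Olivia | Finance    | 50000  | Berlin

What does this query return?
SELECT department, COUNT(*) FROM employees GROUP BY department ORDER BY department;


Assigning each row to its department group:
  Karen -> Design
  Mia -> Sales
  Iris -> Legal
  Vic -> Legal
  Wendy -> Sales
  Rosa -> Design
  Olivia -> Finance


4 groups:
Design, 2
Finance, 1
Legal, 2
Sales, 2


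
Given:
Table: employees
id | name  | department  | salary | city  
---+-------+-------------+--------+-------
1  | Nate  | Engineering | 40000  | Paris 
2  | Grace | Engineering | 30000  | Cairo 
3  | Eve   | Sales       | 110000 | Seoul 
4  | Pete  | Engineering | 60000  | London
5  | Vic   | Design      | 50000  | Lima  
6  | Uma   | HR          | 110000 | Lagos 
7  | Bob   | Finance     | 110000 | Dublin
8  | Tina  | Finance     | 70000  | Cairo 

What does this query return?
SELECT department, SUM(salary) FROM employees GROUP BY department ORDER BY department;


Summing salary within each department:
  Design: 50000 = 50000
  Engineering: 40000 + 30000 + 60000 = 130000
  Finance: 110000 + 70000 = 180000
  HR: 110000 = 110000
  Sales: 110000 = 110000


5 groups:
Design, 50000
Engineering, 130000
Finance, 180000
HR, 110000
Sales, 110000


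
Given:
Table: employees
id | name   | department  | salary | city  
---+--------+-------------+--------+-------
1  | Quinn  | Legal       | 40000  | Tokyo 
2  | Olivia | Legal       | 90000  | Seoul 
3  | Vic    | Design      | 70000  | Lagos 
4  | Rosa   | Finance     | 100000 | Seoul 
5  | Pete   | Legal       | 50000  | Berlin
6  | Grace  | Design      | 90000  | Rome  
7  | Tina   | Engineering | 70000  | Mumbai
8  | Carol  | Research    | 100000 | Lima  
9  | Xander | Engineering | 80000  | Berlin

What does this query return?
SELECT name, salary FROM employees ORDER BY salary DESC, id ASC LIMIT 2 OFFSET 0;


Sort by salary DESC (id ASC tiebreak), then skip 0 and take 2
Rows 1 through 2

2 rows:
Rosa, 100000
Carol, 100000


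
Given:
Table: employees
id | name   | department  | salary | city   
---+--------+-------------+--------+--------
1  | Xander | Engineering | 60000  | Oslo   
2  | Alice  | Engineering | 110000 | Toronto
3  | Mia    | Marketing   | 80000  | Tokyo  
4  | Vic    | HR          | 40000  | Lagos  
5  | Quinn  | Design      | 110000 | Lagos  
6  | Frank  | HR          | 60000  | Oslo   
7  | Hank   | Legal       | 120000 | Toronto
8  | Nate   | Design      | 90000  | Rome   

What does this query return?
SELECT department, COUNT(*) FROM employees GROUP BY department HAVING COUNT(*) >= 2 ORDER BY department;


Groups with count >= 2:
  Design: 2 -> PASS
  Engineering: 2 -> PASS
  HR: 2 -> PASS
  Legal: 1 -> filtered out
  Marketing: 1 -> filtered out


3 groups:
Design, 2
Engineering, 2
HR, 2


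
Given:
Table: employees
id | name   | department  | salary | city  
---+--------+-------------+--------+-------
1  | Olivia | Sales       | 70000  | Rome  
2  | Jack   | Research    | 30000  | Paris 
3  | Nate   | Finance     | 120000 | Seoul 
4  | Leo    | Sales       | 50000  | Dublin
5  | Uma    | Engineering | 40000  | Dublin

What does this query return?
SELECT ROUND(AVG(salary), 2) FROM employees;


SUM(salary) = 310000
COUNT = 5
ROUND(AVG, 2) = ROUND(310000 / 5, 2) = 62000.0

62000.0


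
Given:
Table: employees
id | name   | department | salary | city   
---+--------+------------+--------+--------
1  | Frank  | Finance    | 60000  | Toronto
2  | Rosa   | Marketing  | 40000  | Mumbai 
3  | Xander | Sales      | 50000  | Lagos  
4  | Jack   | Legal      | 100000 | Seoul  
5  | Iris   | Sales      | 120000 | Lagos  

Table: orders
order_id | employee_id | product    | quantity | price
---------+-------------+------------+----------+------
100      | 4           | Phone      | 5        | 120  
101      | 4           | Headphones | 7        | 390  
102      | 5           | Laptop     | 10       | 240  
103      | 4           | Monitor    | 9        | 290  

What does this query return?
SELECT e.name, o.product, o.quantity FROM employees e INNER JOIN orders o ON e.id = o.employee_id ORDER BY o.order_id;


Joining employees.id = orders.employee_id:
  employee Jack (id=4) -> order Phone
  employee Jack (id=4) -> order Headphones
  employee Iris (id=5) -> order Laptop
  employee Jack (id=4) -> order Monitor


4 rows:
Jack, Phone, 5
Jack, Headphones, 7
Iris, Laptop, 10
Jack, Monitor, 9


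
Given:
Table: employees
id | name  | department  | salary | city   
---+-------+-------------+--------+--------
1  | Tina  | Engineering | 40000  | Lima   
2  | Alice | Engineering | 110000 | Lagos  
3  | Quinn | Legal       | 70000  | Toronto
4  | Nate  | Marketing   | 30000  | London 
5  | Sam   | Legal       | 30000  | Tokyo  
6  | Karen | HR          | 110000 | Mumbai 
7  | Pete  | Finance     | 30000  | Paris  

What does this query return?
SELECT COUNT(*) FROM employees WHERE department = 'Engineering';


Counting rows where department = 'Engineering'
  Tina -> MATCH
  Alice -> MATCH


2


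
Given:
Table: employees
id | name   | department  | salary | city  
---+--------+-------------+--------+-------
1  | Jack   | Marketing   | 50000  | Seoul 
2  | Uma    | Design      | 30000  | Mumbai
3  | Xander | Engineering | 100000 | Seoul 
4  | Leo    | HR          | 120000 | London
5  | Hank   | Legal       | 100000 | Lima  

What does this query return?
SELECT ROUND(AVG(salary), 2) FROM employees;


SUM(salary) = 400000
COUNT = 5
ROUND(AVG, 2) = ROUND(400000 / 5, 2) = 80000.0

80000.0


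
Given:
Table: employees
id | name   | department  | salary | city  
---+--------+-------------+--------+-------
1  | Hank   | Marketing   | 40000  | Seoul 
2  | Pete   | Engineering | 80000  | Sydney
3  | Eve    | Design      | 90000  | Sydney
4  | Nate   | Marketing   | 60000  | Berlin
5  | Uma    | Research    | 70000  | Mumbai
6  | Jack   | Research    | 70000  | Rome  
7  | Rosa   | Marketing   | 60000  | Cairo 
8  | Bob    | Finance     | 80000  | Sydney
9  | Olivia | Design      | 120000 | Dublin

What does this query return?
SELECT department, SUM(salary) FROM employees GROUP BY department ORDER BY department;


Summing salary within each department:
  Design: 90000 + 120000 = 210000
  Engineering: 80000 = 80000
  Finance: 80000 = 80000
  Marketing: 40000 + 60000 + 60000 = 160000
  Research: 70000 + 70000 = 140000


5 groups:
Design, 210000
Engineering, 80000
Finance, 80000
Marketing, 160000
Research, 140000


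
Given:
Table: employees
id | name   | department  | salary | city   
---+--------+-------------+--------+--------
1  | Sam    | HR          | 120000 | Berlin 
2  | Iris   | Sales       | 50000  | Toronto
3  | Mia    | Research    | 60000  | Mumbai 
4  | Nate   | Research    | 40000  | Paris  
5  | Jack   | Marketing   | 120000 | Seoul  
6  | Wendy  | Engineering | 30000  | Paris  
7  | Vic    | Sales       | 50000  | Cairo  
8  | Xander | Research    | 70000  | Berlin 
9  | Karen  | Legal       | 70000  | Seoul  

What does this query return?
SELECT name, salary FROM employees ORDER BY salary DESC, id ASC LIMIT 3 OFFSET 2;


Sort by salary DESC (id ASC tiebreak), then skip 2 and take 3
Rows 3 through 5

3 rows:
Xander, 70000
Karen, 70000
Mia, 60000


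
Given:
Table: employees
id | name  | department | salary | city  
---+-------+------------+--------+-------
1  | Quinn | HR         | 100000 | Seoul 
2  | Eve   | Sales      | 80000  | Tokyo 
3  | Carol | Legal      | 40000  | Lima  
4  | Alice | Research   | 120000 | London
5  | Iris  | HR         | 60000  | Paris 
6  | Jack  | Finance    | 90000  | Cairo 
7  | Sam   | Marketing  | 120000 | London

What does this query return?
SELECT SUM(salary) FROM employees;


SUM(salary) = 100000 + 80000 + 40000 + 120000 + 60000 + 90000 + 120000 = 610000

610000


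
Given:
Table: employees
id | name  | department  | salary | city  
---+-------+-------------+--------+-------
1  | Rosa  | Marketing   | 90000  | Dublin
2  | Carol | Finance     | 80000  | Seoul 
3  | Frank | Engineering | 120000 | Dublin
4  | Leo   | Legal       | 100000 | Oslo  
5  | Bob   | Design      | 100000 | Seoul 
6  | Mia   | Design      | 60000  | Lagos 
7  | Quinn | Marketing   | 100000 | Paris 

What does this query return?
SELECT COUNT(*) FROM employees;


COUNT(*) counts all rows

7


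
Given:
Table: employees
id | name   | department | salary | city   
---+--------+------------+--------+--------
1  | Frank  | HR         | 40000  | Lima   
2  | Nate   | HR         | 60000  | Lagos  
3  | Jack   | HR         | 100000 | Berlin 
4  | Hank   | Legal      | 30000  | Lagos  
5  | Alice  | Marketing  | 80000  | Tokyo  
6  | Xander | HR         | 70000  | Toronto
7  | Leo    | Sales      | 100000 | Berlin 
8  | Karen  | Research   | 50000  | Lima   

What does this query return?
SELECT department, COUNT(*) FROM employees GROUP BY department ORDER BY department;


Assigning each row to its department group:
  Frank -> HR
  Nate -> HR
  Jack -> HR
  Hank -> Legal
  Alice -> Marketing
  Xander -> HR
  Leo -> Sales
  Karen -> Research


5 groups:
HR, 4
Legal, 1
Marketing, 1
Research, 1
Sales, 1


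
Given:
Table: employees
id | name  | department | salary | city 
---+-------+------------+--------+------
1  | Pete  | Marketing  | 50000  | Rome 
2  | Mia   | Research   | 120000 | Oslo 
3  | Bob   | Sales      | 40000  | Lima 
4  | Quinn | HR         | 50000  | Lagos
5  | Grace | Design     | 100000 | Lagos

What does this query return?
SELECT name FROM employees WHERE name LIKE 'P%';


LIKE 'P%' matches names starting with 'P'
Matching: 1

1 rows:
Pete


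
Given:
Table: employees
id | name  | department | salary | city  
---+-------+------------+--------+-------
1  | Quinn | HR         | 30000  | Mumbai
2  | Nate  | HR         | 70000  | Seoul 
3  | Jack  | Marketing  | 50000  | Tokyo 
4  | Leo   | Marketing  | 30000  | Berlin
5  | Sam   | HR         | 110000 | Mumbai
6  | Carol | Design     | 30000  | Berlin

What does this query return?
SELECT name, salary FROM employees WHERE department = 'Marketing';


Filtering: department = 'Marketing'
Matching rows: 2

2 rows:
Jack, 50000
Leo, 30000


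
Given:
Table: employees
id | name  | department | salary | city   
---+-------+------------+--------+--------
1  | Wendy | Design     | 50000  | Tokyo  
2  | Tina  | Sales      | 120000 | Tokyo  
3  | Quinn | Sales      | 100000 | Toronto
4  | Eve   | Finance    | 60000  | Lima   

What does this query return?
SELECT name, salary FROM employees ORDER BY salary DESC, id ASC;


Sorting by salary DESC, then id ASC for ties

4 rows:
Tina, 120000
Quinn, 100000
Eve, 60000
Wendy, 50000


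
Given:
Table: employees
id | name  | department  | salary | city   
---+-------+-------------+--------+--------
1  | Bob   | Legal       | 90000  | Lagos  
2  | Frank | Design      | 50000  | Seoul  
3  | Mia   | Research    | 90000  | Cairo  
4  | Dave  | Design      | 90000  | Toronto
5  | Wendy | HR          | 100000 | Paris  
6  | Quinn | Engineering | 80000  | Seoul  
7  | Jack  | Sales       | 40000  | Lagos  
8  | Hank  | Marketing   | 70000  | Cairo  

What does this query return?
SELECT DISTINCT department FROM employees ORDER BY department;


All 'department' values (row order): Legal, Design, Research, Design, HR, Engineering, Sales, Marketing
Removing duplicates leaves 7 unique value(s).

7 values:
Design
Engineering
HR
Legal
Marketing
Research
Sales


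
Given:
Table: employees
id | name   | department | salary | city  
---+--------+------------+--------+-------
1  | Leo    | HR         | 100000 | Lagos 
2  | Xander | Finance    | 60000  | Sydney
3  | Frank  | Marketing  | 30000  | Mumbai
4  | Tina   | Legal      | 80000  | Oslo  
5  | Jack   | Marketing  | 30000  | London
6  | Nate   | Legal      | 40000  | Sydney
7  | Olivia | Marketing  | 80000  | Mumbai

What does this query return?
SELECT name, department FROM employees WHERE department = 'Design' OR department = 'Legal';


Filtering: department = 'Design' OR 'Legal'
Matching: 2 rows

2 rows:
Tina, Legal
Nate, Legal


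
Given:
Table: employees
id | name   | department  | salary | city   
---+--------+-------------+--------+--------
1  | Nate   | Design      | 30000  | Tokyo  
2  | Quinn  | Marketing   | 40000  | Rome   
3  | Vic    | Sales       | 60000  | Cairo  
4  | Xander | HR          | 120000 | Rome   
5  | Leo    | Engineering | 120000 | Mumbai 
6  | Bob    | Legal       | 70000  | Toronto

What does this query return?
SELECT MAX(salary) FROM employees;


Salaries: 30000, 40000, 60000, 120000, 120000, 70000
MAX = 120000

120000


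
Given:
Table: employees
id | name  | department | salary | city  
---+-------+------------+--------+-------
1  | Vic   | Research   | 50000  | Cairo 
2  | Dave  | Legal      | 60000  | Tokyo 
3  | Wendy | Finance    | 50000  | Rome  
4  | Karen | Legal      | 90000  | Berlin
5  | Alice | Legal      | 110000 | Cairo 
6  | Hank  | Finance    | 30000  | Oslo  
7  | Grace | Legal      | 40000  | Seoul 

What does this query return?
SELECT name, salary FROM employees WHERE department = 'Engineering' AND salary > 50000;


Filtering: department = 'Engineering' AND salary > 50000
Matching: 0 rows

Empty result set (0 rows)


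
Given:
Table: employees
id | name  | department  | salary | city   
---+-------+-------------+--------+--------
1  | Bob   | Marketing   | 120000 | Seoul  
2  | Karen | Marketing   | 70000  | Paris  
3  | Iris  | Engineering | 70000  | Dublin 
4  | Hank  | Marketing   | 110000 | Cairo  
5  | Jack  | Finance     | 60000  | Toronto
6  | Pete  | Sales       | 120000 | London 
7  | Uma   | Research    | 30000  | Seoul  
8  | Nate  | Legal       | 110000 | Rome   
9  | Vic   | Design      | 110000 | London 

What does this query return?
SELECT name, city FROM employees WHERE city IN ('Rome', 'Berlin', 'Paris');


Filtering: city IN ('Rome', 'Berlin', 'Paris')
Matching: 2 rows

2 rows:
Karen, Paris
Nate, Rome


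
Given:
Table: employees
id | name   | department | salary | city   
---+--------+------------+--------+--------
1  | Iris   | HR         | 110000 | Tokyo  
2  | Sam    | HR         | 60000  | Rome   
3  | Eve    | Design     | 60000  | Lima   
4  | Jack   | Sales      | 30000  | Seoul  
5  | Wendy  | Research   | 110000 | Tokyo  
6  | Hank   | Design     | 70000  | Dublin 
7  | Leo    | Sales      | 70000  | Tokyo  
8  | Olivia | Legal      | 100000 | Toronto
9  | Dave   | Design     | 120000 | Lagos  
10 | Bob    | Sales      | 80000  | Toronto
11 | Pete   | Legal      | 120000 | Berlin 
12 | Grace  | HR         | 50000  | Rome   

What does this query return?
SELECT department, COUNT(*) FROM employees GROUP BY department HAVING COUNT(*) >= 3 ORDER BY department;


Groups with count >= 3:
  Design: 3 -> PASS
  HR: 3 -> PASS
  Sales: 3 -> PASS
  Legal: 2 -> filtered out
  Research: 1 -> filtered out


3 groups:
Design, 3
HR, 3
Sales, 3


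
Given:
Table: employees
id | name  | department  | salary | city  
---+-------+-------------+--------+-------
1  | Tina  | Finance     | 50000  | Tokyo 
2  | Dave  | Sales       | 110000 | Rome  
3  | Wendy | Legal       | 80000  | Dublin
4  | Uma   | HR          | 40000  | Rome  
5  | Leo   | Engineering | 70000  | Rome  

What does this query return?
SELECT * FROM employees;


SELECT * returns all 5 rows with all columns

5 rows:
1, Tina, Finance, 50000, Tokyo
2, Dave, Sales, 110000, Rome
3, Wendy, Legal, 80000, Dublin
4, Uma, HR, 40000, Rome
5, Leo, Engineering, 70000, Rome


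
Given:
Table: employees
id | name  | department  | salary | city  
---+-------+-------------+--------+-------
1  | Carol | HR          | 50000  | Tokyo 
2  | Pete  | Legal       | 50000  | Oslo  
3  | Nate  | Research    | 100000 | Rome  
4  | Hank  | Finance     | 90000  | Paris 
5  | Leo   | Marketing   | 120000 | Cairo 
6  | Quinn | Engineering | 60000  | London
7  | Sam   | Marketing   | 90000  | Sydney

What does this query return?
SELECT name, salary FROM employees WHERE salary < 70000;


Filtering: salary < 70000
Matching: 3 rows

3 rows:
Carol, 50000
Pete, 50000
Quinn, 60000


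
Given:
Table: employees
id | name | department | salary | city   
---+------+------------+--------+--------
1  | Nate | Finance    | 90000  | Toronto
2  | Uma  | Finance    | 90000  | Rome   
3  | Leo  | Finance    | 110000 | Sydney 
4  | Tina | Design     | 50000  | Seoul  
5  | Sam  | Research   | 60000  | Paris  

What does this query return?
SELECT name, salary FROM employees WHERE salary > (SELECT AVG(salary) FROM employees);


Subquery: AVG(salary) = 80000.0
Filtering: salary > 80000.0
  Nate (90000) -> MATCH
  Uma (90000) -> MATCH
  Leo (110000) -> MATCH


3 rows:
Nate, 90000
Uma, 90000
Leo, 110000


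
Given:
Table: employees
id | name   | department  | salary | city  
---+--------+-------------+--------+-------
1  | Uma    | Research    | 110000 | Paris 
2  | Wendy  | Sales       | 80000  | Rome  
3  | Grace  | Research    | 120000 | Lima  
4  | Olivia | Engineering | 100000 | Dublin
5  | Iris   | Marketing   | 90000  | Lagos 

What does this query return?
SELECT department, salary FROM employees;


Projecting columns: department, salary

5 rows:
Research, 110000
Sales, 80000
Research, 120000
Engineering, 100000
Marketing, 90000


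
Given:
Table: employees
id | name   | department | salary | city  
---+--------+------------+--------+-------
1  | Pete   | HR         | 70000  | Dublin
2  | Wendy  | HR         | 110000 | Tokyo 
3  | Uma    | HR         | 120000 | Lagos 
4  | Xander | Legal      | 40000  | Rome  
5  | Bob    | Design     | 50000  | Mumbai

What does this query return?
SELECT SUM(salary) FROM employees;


SUM(salary) = 70000 + 110000 + 120000 + 40000 + 50000 = 390000

390000


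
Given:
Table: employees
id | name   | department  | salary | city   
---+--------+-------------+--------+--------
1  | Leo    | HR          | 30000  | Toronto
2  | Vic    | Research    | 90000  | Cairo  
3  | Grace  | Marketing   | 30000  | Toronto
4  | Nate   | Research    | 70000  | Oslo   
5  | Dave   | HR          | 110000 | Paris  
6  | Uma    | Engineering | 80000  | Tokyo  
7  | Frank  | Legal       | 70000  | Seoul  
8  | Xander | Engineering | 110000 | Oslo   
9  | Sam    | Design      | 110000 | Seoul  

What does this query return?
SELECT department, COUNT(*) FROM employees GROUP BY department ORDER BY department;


Assigning each row to its department group:
  Leo -> HR
  Vic -> Research
  Grace -> Marketing
  Nate -> Research
  Dave -> HR
  Uma -> Engineering
  Frank -> Legal
  Xander -> Engineering
  Sam -> Design


6 groups:
Design, 1
Engineering, 2
HR, 2
Legal, 1
Marketing, 1
Research, 2


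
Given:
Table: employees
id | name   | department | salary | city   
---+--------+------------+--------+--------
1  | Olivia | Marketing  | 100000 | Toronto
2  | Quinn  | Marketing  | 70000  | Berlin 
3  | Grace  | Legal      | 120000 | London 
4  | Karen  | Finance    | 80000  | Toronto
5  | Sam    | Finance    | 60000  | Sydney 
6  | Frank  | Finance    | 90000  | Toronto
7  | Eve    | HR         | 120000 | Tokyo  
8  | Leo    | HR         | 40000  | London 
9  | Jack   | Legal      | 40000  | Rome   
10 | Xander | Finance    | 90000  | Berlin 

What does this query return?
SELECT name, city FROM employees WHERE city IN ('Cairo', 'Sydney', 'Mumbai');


Filtering: city IN ('Cairo', 'Sydney', 'Mumbai')
Matching: 1 rows

1 rows:
Sam, Sydney


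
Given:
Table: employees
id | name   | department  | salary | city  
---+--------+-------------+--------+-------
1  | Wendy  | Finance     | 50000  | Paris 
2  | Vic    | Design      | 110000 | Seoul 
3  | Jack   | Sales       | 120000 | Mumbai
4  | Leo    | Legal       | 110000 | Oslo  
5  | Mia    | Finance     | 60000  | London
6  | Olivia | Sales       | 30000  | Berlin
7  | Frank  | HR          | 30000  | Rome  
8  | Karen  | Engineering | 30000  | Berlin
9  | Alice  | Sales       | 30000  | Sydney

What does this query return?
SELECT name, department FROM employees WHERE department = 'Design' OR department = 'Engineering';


Filtering: department = 'Design' OR 'Engineering'
Matching: 2 rows

2 rows:
Vic, Design
Karen, Engineering


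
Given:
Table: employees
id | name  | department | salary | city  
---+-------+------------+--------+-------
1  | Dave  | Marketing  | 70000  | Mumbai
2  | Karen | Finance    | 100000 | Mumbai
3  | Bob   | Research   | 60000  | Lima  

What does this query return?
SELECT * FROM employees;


SELECT * returns all 3 rows with all columns

3 rows:
1, Dave, Marketing, 70000, Mumbai
2, Karen, Finance, 100000, Mumbai
3, Bob, Research, 60000, Lima


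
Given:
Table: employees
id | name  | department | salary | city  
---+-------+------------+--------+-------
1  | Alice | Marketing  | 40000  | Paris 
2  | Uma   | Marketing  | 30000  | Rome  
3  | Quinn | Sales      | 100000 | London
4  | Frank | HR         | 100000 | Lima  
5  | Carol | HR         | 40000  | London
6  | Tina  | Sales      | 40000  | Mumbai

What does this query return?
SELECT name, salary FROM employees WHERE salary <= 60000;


Filtering: salary <= 60000
Matching: 4 rows

4 rows:
Alice, 40000
Uma, 30000
Carol, 40000
Tina, 40000


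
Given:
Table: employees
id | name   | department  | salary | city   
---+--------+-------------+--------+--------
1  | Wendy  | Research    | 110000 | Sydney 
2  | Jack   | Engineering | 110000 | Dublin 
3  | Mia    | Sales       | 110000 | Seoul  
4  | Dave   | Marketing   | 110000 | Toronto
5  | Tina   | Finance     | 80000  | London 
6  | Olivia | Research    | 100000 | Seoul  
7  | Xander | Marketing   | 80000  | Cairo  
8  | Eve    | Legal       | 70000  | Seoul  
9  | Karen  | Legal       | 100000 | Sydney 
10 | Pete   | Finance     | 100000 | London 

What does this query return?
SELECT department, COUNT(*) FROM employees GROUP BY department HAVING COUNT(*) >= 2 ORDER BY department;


Groups with count >= 2:
  Finance: 2 -> PASS
  Legal: 2 -> PASS
  Marketing: 2 -> PASS
  Research: 2 -> PASS
  Engineering: 1 -> filtered out
  Sales: 1 -> filtered out


4 groups:
Finance, 2
Legal, 2
Marketing, 2
Research, 2


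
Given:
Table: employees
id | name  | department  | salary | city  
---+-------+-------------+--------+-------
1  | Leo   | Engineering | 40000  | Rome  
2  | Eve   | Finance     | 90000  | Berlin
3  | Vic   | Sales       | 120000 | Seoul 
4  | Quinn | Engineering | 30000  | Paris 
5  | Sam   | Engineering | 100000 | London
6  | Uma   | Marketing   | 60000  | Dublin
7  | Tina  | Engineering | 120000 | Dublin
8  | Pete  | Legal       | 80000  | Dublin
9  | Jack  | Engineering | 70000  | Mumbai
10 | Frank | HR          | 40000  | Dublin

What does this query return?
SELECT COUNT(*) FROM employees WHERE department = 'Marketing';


Counting rows where department = 'Marketing'
  Uma -> MATCH


1


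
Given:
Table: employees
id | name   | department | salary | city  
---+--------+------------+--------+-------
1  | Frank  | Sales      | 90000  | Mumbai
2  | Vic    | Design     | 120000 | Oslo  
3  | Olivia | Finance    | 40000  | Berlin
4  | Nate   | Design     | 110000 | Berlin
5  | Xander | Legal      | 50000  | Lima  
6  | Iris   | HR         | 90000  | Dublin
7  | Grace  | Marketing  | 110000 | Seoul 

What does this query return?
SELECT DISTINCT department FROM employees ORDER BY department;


All 'department' values (row order): Sales, Design, Finance, Design, Legal, HR, Marketing
Removing duplicates leaves 6 unique value(s).

6 values:
Design
Finance
HR
Legal
Marketing
Sales


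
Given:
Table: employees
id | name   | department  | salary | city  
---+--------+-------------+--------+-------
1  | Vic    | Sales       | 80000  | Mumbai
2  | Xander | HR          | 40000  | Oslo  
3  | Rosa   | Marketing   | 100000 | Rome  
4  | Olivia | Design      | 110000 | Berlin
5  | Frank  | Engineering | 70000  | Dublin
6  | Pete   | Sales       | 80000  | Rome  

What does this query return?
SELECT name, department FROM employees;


Projecting columns: name, department

6 rows:
Vic, Sales
Xander, HR
Rosa, Marketing
Olivia, Design
Frank, Engineering
Pete, Sales


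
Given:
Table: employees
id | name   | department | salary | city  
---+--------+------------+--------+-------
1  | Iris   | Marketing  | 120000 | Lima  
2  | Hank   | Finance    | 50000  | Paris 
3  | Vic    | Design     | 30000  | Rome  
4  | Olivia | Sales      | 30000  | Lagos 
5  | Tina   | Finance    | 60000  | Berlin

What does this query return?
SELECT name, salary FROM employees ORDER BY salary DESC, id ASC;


Sorting by salary DESC, then id ASC for ties

5 rows:
Iris, 120000
Tina, 60000
Hank, 50000
Vic, 30000
Olivia, 30000


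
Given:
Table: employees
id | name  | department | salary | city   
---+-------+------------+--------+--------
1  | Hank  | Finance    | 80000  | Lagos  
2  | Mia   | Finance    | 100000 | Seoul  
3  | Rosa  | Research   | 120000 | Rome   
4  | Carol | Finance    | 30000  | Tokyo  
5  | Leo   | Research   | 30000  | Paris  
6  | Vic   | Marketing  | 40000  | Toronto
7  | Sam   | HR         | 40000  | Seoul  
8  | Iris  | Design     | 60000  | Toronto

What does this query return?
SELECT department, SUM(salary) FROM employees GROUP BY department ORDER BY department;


Summing salary within each department:
  Design: 60000 = 60000
  Finance: 80000 + 100000 + 30000 = 210000
  HR: 40000 = 40000
  Marketing: 40000 = 40000
  Research: 120000 + 30000 = 150000


5 groups:
Design, 60000
Finance, 210000
HR, 40000
Marketing, 40000
Research, 150000


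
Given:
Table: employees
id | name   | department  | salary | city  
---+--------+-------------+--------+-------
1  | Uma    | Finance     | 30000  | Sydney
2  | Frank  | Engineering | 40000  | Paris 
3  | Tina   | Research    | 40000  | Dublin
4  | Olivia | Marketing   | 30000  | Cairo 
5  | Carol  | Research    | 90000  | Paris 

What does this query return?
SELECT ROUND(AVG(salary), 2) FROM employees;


SUM(salary) = 230000
COUNT = 5
ROUND(AVG, 2) = ROUND(230000 / 5, 2) = 46000.0

46000.0


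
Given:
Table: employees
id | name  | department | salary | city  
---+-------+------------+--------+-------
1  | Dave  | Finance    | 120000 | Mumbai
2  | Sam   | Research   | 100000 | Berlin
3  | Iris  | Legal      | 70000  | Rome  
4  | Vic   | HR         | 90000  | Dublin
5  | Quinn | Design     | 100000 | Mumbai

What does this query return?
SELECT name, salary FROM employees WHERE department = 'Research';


Filtering: department = 'Research'
Matching rows: 1

1 rows:
Sam, 100000


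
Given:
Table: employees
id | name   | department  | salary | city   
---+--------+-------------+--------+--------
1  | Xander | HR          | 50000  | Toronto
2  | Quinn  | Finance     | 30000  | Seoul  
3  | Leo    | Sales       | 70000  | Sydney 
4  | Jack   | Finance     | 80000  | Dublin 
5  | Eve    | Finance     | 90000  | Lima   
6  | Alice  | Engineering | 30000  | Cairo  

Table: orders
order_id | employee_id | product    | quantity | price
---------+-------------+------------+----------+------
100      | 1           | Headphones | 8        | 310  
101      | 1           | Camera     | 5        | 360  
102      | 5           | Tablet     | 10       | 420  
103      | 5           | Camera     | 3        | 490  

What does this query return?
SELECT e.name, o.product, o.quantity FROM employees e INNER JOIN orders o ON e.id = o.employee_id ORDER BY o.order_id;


Joining employees.id = orders.employee_id:
  employee Xander (id=1) -> order Headphones
  employee Xander (id=1) -> order Camera
  employee Eve (id=5) -> order Tablet
  employee Eve (id=5) -> order Camera


4 rows:
Xander, Headphones, 8
Xander, Camera, 5
Eve, Tablet, 10
Eve, Camera, 3


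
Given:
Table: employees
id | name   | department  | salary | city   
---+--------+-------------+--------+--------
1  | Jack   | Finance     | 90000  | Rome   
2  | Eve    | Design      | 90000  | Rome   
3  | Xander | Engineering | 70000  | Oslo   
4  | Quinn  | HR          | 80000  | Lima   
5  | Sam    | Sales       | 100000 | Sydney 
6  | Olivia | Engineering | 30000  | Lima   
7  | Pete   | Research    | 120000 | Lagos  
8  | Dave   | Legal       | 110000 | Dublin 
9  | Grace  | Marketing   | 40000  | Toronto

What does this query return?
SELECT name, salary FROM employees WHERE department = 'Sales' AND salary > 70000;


Filtering: department = 'Sales' AND salary > 70000
Matching: 1 rows

1 rows:
Sam, 100000


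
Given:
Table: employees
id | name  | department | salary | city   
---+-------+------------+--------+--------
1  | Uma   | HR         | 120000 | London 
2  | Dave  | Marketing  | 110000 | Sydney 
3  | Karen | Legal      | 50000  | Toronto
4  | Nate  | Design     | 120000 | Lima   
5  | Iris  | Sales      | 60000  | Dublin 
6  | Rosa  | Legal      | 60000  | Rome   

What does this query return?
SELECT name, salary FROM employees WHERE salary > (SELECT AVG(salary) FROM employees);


Subquery: AVG(salary) = 86666.67
Filtering: salary > 86666.67
  Uma (120000) -> MATCH
  Dave (110000) -> MATCH
  Nate (120000) -> MATCH


3 rows:
Uma, 120000
Dave, 110000
Nate, 120000


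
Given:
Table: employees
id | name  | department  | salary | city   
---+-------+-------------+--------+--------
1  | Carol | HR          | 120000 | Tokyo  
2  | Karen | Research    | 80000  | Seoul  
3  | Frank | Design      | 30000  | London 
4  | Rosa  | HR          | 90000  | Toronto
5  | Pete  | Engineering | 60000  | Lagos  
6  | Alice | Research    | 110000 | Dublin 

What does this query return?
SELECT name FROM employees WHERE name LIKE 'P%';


LIKE 'P%' matches names starting with 'P'
Matching: 1

1 rows:
Pete


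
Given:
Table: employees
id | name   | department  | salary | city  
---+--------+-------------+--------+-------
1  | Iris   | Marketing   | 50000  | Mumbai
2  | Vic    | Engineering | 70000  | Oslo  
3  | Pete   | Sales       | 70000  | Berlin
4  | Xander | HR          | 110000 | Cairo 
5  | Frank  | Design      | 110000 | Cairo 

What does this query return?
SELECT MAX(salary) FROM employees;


Salaries: 50000, 70000, 70000, 110000, 110000
MAX = 110000

110000


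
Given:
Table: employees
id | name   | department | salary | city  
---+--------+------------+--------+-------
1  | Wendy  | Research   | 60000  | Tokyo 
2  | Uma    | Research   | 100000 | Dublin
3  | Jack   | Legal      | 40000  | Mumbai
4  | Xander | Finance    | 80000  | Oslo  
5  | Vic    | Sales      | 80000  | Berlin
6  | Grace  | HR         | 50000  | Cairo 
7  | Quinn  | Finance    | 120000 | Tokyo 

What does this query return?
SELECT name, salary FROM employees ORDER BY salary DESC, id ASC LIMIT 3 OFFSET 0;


Sort by salary DESC (id ASC tiebreak), then skip 0 and take 3
Rows 1 through 3

3 rows:
Quinn, 120000
Uma, 100000
Xander, 80000


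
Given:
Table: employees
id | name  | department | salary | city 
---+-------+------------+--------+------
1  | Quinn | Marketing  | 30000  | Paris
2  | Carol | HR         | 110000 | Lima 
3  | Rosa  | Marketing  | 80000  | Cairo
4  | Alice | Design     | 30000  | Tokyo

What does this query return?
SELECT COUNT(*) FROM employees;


COUNT(*) counts all rows

4


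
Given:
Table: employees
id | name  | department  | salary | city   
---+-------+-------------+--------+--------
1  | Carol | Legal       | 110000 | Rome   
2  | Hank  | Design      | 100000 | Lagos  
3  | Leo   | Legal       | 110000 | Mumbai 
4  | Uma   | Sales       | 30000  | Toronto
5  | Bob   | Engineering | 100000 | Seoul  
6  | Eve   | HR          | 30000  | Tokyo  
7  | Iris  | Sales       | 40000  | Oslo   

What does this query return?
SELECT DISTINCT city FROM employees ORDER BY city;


All 'city' values (row order): Rome, Lagos, Mumbai, Toronto, Seoul, Tokyo, Oslo
Removing duplicates leaves 7 unique value(s).

7 values:
Lagos
Mumbai
Oslo
Rome
Seoul
Tokyo
Toronto
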